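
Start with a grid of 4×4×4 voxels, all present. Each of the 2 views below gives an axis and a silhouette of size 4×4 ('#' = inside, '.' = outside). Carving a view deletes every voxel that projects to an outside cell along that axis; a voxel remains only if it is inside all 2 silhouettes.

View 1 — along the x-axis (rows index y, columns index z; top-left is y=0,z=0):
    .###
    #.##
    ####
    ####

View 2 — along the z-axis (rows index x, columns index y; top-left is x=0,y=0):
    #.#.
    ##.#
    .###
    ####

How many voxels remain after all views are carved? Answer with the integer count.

remaining voxels: 42

full grid |V| = 64
step 1: project along x, AND mask (14/16) → |grid| = 56
step 2: project along z, AND mask (12/16) → |grid| = 42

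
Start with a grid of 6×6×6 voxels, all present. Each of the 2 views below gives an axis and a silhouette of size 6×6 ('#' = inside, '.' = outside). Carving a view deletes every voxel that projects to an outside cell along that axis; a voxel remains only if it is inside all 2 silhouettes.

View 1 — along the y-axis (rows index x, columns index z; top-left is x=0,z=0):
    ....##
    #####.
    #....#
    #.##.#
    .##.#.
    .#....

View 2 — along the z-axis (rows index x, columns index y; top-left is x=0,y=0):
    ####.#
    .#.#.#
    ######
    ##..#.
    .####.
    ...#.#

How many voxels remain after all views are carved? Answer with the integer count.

voxel count = 63

full grid |V| = 216
after view 1 [y-axis, 17 of 36 cells solid] → remaining = 102
after view 2 [z-axis, 23 of 36 cells solid] → remaining = 63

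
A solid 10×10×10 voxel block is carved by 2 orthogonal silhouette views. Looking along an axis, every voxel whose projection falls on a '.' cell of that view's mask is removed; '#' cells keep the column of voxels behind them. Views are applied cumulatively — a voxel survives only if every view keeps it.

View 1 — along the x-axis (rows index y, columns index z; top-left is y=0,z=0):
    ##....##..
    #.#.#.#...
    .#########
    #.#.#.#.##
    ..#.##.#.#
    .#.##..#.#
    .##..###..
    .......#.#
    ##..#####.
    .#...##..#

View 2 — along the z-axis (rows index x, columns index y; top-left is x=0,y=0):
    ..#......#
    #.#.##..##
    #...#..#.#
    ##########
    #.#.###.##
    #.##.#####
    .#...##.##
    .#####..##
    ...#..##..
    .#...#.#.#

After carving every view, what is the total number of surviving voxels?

voxel count = 287

start: 10×10×10 = 1000 voxels
  1. axis=0 (YZ plane), |mask|=51  ⇒  voxels=510
  2. axis=2 (XY plane), |mask|=56  ⇒  voxels=287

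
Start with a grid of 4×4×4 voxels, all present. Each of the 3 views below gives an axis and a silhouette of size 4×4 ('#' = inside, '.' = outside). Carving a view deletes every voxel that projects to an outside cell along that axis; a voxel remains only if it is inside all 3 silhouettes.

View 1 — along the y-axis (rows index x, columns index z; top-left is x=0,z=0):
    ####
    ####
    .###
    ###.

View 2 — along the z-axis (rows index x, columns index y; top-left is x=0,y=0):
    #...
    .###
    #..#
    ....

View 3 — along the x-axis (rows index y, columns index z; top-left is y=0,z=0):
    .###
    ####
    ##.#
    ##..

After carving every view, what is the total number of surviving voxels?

before carving: 64 voxels (4×4×4)
after view 1 [y-axis, 14 of 16 cells solid] → remaining = 56
after view 2 [z-axis, 6 of 16 cells solid] → remaining = 22
after view 3 [x-axis, 12 of 16 cells solid] → remaining = 16

16 voxels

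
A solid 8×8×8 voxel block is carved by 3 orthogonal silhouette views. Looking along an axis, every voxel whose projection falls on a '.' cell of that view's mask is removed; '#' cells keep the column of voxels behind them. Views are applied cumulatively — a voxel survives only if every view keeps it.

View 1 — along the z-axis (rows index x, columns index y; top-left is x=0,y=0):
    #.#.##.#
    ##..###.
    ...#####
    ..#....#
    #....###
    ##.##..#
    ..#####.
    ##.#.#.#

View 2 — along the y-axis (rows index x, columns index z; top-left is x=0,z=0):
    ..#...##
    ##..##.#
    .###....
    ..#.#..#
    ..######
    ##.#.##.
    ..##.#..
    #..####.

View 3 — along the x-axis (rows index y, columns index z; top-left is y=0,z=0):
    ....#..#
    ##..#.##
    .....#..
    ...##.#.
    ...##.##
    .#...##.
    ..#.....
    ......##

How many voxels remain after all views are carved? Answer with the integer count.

start: 8×8×8 = 512 voxels
step 1: project along z, AND mask (36/64) → |grid| = 288
step 2: project along y, AND mask (33/64) → |grid| = 150
step 3: project along x, AND mask (21/64) → |grid| = 51

51 voxels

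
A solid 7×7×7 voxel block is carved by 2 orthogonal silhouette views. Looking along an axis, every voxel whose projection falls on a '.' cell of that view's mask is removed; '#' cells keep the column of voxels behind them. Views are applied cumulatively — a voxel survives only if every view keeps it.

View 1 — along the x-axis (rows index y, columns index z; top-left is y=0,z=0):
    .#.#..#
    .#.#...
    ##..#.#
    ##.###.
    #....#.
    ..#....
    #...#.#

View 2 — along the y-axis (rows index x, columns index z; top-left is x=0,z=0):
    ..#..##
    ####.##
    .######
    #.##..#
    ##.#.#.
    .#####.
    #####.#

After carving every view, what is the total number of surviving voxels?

start: 7×7×7 = 343 voxels
[1] x-view keeps 20 columns → grid now 140
[2] y-view keeps 34 columns → grid now 94

remaining voxels: 94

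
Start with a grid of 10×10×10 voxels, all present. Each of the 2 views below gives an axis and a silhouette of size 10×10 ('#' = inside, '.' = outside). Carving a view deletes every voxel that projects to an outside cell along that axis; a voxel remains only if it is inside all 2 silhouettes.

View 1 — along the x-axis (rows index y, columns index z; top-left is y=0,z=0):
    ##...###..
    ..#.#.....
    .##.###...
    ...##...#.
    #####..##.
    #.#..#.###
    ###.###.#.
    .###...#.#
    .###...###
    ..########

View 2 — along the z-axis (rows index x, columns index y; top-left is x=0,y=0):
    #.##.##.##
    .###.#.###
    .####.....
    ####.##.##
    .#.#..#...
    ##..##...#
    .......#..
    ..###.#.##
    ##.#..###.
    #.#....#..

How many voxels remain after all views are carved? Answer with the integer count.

start: 10×10×10 = 1000 voxels
  1. axis=0 (YZ plane), |mask|=54  ⇒  voxels=540
  2. axis=2 (XY plane), |mask|=50  ⇒  voxels=258

remaining voxels: 258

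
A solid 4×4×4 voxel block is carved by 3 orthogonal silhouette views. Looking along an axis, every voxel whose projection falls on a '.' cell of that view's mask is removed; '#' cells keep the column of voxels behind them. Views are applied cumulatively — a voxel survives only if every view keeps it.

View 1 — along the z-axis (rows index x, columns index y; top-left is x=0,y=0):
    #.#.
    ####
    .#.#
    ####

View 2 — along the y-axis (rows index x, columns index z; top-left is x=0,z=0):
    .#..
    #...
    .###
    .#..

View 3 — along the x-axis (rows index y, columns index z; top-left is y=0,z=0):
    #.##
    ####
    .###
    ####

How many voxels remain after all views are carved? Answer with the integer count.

start: 4×4×4 = 64 voxels
V1 z: intersect with XY mask (12 set) -- 48 left
V2 y: intersect with XZ mask (6 set) -- 16 left
V3 x: intersect with YZ mask (14 set) -- 13 left

voxel count = 13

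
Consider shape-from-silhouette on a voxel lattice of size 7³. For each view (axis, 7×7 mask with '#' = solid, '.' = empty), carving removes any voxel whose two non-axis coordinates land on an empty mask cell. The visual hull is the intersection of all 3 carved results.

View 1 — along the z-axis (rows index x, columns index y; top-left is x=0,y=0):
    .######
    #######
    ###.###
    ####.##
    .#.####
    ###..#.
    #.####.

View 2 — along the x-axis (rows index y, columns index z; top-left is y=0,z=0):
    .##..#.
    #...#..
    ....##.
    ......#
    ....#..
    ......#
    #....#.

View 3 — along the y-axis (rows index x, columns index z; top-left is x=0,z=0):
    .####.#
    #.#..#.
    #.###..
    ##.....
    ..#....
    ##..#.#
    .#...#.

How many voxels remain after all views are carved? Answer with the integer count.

|visual hull| = 28

initial block: 7^3 = 343
carve view 1 (along z, XY-mask fill 39/49): 273 voxels remain
carve view 2 (along x, YZ-mask fill 12/49): 66 voxels remain
carve view 3 (along y, XZ-mask fill 21/49): 28 voxels remain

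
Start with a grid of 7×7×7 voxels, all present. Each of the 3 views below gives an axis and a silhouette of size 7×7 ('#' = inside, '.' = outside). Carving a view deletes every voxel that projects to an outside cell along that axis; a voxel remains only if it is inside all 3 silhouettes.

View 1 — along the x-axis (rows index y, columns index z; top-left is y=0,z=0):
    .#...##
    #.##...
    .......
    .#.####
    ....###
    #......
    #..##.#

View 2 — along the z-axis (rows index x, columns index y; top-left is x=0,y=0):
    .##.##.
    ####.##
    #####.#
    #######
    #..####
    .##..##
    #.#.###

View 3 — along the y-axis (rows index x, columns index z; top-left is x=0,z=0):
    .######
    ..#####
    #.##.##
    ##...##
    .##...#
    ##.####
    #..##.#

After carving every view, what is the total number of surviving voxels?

voxel count = 62

full grid |V| = 343
  1. axis=0 (YZ plane), |mask|=19  ⇒  voxels=133
  2. axis=2 (XY plane), |mask|=37  ⇒  voxels=95
  3. axis=1 (XZ plane), |mask|=33  ⇒  voxels=62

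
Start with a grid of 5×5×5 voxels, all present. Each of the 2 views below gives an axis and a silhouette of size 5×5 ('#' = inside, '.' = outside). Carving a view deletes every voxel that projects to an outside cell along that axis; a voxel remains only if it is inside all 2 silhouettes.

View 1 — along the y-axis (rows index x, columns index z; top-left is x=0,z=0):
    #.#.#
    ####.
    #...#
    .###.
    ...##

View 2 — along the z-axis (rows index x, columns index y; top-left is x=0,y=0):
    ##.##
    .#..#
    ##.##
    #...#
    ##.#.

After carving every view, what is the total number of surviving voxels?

remaining voxels: 40

before carving: 125 voxels (5×5×5)
V1 y: intersect with XZ mask (14 set) -- 70 left
V2 z: intersect with XY mask (15 set) -- 40 left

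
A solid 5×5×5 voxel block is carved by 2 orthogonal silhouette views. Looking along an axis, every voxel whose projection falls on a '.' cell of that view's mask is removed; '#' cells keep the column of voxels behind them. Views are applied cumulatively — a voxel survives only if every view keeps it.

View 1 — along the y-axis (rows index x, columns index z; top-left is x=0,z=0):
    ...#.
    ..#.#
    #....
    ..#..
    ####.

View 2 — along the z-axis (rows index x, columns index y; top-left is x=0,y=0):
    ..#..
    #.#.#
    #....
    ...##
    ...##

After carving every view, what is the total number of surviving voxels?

voxel count = 18

start: 5×5×5 = 125 voxels
[1] y-view keeps 9 columns → grid now 45
[2] z-view keeps 9 columns → grid now 18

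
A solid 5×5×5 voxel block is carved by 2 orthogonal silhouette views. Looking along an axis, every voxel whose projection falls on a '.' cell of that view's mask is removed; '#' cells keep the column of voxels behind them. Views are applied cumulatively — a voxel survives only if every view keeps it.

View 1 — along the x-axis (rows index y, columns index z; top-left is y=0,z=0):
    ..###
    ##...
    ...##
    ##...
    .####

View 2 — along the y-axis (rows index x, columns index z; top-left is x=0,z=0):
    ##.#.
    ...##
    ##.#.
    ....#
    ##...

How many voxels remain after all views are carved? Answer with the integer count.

before carving: 125 voxels (5×5×5)
carve view 1 (along x, YZ-mask fill 13/25): 65 voxels remain
carve view 2 (along y, XZ-mask fill 11/25): 30 voxels remain

|visual hull| = 30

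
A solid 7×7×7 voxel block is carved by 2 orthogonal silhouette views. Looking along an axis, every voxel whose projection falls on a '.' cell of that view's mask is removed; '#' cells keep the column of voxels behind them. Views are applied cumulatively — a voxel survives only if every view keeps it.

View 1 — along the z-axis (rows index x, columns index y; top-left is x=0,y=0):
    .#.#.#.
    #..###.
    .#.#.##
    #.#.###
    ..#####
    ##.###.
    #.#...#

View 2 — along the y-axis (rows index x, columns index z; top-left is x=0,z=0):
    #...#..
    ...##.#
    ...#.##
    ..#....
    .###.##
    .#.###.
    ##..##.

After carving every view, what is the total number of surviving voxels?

start: 7×7×7 = 343 voxels
  1. axis=2 (XY plane), |mask|=29  ⇒  voxels=203
  2. axis=1 (XZ plane), |mask|=22  ⇒  voxels=92

|visual hull| = 92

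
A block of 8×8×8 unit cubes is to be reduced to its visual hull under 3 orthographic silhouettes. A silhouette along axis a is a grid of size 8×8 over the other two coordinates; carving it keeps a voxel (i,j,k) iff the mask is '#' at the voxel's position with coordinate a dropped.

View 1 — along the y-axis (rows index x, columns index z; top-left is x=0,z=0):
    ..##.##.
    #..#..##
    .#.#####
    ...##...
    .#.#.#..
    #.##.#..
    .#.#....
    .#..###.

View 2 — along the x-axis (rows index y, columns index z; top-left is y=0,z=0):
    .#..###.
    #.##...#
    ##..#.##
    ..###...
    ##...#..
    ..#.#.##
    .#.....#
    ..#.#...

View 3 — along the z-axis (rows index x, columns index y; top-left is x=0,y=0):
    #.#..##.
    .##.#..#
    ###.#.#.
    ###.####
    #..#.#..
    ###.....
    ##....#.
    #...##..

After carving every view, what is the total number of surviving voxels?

50 voxels

initial block: 8^3 = 512
  1. axis=1 (XZ plane), |mask|=29  ⇒  voxels=232
  2. axis=0 (YZ plane), |mask|=27  ⇒  voxels=89
  3. axis=2 (XY plane), |mask|=32  ⇒  voxels=50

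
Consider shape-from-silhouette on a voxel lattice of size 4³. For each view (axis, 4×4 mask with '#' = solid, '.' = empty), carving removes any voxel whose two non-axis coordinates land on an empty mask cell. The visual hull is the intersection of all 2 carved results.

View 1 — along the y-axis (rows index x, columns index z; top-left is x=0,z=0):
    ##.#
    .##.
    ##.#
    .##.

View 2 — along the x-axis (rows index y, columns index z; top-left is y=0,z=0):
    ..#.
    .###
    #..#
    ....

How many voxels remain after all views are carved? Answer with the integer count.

initial block: 4^3 = 64
step 1: project along y, AND mask (10/16) → |grid| = 40
step 2: project along x, AND mask (6/16) → |grid| = 14

|visual hull| = 14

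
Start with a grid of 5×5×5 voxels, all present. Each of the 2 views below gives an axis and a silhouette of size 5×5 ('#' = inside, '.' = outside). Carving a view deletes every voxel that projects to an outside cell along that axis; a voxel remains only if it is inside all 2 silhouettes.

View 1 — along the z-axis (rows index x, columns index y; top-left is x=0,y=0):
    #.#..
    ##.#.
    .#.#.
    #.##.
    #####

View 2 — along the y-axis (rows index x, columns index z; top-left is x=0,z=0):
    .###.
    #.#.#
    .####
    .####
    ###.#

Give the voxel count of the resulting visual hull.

55 voxels

initial block: 5^3 = 125
step 1: project along z, AND mask (15/25) → |grid| = 75
step 2: project along y, AND mask (18/25) → |grid| = 55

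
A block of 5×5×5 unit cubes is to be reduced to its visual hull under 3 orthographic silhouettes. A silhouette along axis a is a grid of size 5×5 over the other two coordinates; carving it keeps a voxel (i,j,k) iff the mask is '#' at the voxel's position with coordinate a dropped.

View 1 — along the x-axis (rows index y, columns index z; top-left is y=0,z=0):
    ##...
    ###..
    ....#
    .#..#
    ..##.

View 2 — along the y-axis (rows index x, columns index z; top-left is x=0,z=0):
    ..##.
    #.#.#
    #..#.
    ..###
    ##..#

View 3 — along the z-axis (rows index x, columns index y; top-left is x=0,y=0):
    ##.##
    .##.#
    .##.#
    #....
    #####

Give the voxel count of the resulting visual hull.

full grid |V| = 125
carve view 1 (along x, YZ-mask fill 10/25): 50 voxels remain
carve view 2 (along y, XZ-mask fill 13/25): 24 voxels remain
carve view 3 (along z, XY-mask fill 16/25): 16 voxels remain

remaining voxels: 16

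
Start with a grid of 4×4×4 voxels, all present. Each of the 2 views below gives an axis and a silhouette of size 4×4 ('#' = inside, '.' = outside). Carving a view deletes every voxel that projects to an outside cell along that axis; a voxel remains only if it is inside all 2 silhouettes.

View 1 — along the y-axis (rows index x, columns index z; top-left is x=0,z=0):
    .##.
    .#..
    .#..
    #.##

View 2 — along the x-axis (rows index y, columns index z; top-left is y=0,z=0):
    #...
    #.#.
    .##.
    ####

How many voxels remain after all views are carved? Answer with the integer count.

remaining voxels: 16

initial block: 4^3 = 64
after view 1 [y-axis, 7 of 16 cells solid] → remaining = 28
after view 2 [x-axis, 9 of 16 cells solid] → remaining = 16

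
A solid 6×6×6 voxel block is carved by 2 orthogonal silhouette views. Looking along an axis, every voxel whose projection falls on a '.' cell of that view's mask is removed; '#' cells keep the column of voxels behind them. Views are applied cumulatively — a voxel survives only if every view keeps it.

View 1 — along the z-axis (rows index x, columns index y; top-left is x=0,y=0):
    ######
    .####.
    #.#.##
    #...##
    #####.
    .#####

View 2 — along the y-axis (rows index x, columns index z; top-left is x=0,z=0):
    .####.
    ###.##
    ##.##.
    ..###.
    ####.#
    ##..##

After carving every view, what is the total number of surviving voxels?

initial block: 6^3 = 216
carve view 1 (along z, XY-mask fill 27/36): 162 voxels remain
carve view 2 (along y, XZ-mask fill 25/36): 114 voxels remain

remaining voxels: 114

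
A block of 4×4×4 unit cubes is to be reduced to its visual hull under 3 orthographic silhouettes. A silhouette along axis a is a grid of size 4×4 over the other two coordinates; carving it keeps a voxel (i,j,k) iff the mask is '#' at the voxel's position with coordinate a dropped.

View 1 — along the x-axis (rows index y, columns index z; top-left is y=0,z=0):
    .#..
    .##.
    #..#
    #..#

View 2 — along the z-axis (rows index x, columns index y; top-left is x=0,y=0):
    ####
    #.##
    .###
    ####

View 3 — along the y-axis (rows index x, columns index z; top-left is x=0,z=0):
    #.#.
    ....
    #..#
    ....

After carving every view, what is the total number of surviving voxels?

start: 4×4×4 = 64 voxels
  1. axis=0 (YZ plane), |mask|=7  ⇒  voxels=28
  2. axis=2 (XY plane), |mask|=14  ⇒  voxels=25
  3. axis=1 (XZ plane), |mask|=4  ⇒  voxels=7

|visual hull| = 7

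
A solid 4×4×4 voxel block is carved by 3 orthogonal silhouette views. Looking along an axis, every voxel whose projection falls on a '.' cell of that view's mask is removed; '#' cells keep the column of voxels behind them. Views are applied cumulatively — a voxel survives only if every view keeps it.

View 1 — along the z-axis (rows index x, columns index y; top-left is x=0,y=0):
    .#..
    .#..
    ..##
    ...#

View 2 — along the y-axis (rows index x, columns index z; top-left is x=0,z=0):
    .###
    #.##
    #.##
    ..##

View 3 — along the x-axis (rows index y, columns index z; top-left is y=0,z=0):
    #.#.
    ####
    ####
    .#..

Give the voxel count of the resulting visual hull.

9 voxels

start: 4×4×4 = 64 voxels
[1] z-view keeps 5 columns → grid now 20
[2] y-view keeps 11 columns → grid now 14
[3] x-view keeps 11 columns → grid now 9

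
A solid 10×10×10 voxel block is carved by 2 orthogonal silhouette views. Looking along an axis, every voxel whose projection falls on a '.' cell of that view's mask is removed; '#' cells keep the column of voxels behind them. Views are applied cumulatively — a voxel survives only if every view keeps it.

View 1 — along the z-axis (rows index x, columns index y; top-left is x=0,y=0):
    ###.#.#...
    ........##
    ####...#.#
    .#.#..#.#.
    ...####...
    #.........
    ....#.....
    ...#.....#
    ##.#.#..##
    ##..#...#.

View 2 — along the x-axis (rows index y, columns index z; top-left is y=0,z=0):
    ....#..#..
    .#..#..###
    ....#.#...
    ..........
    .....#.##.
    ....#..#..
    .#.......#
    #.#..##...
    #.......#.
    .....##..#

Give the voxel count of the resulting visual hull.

initial block: 10^3 = 1000
carve view 1 (along z, XY-mask fill 35/100): 350 voxels remain
carve view 2 (along x, YZ-mask fill 25/100): 85 voxels remain

remaining voxels: 85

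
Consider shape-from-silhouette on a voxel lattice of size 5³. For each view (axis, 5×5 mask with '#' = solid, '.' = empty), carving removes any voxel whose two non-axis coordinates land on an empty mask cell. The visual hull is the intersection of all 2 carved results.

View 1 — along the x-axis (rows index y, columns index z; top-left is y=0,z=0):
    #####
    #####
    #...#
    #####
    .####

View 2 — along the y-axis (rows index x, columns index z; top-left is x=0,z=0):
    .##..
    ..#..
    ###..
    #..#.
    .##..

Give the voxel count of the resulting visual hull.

voxel count = 40

full grid |V| = 125
step 1: project along x, AND mask (21/25) → |grid| = 105
step 2: project along y, AND mask (10/25) → |grid| = 40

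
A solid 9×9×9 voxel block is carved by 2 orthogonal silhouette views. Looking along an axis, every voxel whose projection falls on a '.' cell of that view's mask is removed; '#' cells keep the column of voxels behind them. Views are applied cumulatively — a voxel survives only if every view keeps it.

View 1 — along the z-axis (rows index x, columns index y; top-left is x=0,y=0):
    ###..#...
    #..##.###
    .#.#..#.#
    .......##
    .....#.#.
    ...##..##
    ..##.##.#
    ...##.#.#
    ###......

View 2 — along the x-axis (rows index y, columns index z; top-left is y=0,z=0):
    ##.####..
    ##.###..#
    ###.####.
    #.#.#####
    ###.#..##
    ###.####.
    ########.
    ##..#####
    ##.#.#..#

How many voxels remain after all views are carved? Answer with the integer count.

voxel count = 221

start: 9×9×9 = 729 voxels
step 1: project along z, AND mask (34/81) → |grid| = 306
step 2: project along x, AND mask (59/81) → |grid| = 221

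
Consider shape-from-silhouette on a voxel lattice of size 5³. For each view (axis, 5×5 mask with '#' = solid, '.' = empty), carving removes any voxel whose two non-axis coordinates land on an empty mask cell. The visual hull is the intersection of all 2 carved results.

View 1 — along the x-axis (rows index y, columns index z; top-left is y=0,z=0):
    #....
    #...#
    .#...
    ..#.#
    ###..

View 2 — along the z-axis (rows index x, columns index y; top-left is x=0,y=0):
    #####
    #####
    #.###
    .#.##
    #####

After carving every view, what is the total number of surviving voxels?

start: 5×5×5 = 125 voxels
  1. axis=0 (YZ plane), |mask|=9  ⇒  voxels=45
  2. axis=2 (XY plane), |mask|=22  ⇒  voxels=41

41 voxels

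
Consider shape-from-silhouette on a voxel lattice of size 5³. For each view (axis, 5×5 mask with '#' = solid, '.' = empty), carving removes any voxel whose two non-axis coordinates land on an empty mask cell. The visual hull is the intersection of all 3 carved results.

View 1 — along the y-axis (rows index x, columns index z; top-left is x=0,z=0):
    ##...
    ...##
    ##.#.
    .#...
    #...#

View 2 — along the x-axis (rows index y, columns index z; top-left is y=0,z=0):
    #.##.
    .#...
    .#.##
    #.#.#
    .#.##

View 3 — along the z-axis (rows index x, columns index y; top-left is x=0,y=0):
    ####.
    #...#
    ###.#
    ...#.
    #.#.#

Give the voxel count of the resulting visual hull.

start: 5×5×5 = 125 voxels
[1] y-view keeps 10 columns → grid now 50
[2] x-view keeps 13 columns → grid now 27
[3] z-view keeps 14 columns → grid now 17

remaining voxels: 17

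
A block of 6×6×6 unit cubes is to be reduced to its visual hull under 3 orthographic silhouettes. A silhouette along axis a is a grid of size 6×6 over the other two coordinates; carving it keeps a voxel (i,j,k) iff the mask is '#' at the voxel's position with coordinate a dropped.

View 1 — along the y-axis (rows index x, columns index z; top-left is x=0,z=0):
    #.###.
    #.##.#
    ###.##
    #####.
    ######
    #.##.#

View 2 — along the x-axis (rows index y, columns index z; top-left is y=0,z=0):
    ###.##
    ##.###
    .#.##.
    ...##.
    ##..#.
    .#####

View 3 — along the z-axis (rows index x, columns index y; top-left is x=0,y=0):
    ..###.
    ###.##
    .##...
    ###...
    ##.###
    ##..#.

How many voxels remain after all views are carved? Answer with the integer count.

initial block: 6^3 = 216
after view 1 [y-axis, 28 of 36 cells solid] → remaining = 168
after view 2 [x-axis, 23 of 36 cells solid] → remaining = 101
after view 3 [z-axis, 21 of 36 cells solid] → remaining = 61

61 voxels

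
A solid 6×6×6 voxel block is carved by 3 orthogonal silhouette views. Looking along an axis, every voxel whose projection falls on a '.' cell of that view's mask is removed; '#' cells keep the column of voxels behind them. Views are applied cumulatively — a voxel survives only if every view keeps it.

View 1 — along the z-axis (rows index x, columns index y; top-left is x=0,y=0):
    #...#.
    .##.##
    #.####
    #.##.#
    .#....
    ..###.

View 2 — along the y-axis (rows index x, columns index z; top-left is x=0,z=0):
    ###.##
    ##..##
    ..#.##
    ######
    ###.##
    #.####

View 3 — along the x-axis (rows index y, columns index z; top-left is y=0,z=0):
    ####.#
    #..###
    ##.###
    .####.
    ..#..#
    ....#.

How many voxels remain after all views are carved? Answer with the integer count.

full grid |V| = 216
V1 z: intersect with XY mask (19 set) -- 114 left
V2 y: intersect with XZ mask (28 set) -- 85 left
V3 x: intersect with YZ mask (21 set) -- 51 left

|visual hull| = 51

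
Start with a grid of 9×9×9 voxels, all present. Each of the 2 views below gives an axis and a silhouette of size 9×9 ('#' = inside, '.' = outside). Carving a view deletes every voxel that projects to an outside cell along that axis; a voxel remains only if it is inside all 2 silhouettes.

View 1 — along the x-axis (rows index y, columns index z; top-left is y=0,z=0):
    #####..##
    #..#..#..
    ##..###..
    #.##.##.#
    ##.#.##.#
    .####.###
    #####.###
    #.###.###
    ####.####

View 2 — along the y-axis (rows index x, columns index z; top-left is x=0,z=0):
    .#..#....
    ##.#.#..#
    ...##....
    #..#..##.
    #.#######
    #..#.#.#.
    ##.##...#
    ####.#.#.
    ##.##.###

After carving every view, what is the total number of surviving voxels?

before carving: 729 voxels (9×9×9)
after view 1 [x-axis, 57 of 81 cells solid] → remaining = 513
after view 2 [y-axis, 43 of 81 cells solid] → remaining = 280

|visual hull| = 280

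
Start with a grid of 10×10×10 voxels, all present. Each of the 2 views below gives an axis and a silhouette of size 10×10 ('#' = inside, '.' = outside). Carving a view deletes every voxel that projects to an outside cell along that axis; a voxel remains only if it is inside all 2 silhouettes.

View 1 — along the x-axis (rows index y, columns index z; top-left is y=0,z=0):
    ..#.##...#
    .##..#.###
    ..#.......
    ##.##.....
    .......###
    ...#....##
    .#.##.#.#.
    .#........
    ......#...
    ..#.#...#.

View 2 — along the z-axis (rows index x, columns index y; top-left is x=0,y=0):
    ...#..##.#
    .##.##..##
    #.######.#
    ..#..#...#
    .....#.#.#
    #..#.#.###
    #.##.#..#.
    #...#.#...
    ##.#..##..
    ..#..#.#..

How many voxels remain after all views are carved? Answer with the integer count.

134 voxels

before carving: 1000 voxels (10×10×10)
  1. axis=0 (YZ plane), |mask|=31  ⇒  voxels=310
  2. axis=2 (XY plane), |mask|=46  ⇒  voxels=134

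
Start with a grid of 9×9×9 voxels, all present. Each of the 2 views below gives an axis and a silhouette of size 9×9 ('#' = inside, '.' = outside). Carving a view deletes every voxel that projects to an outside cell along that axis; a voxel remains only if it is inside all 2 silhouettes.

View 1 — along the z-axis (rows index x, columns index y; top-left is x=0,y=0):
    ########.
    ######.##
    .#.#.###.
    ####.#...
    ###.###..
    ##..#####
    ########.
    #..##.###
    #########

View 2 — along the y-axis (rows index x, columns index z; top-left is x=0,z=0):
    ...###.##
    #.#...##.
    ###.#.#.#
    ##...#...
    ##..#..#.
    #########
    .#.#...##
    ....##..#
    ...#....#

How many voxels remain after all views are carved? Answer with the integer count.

start: 9×9×9 = 729 voxels
  1. axis=2 (XY plane), |mask|=62  ⇒  voxels=558
  2. axis=1 (XZ plane), |mask|=40  ⇒  voxels=272

|visual hull| = 272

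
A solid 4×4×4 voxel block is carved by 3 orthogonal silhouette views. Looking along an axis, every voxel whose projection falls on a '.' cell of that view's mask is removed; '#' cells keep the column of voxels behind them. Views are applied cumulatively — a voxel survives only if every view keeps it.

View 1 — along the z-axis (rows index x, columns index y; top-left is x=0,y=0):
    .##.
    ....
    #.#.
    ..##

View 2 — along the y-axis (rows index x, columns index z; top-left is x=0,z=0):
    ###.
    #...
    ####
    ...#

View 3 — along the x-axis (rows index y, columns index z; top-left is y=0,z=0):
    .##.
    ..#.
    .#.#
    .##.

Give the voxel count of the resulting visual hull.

before carving: 64 voxels (4×4×4)
step 1: project along z, AND mask (6/16) → |grid| = 24
step 2: project along y, AND mask (9/16) → |grid| = 16
step 3: project along x, AND mask (7/16) → |grid| = 7

voxel count = 7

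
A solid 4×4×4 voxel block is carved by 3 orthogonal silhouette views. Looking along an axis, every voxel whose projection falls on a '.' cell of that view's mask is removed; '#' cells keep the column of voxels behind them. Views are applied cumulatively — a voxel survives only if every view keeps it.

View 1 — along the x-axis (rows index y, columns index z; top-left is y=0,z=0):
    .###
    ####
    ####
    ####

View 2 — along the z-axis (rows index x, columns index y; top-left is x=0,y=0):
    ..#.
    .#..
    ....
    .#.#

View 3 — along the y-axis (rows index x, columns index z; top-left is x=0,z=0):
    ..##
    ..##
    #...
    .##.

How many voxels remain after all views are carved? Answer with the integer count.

8 voxels

full grid |V| = 64
[1] x-view keeps 15 columns → grid now 60
[2] z-view keeps 4 columns → grid now 16
[3] y-view keeps 7 columns → grid now 8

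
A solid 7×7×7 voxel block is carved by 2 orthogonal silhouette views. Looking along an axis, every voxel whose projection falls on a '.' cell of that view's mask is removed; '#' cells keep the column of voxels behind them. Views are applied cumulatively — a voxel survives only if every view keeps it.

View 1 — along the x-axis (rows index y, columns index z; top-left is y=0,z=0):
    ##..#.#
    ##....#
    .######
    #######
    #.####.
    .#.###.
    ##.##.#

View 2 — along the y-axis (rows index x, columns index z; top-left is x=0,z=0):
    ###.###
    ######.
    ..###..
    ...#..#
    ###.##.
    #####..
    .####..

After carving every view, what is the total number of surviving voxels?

initial block: 7^3 = 343
carve view 1 (along x, YZ-mask fill 34/49): 238 voxels remain
carve view 2 (along y, XZ-mask fill 31/49): 151 voxels remain

151 voxels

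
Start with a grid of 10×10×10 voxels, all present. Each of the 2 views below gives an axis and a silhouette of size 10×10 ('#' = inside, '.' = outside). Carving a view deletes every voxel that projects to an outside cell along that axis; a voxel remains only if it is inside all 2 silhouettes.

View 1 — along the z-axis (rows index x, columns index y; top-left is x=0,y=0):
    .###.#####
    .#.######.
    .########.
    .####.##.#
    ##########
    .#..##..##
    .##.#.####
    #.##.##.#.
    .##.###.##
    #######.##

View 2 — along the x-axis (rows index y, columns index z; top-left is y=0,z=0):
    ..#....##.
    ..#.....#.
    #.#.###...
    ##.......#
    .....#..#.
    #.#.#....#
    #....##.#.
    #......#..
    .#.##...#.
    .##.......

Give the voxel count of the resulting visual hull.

full grid |V| = 1000
  1. axis=2 (XY plane), |mask|=74  ⇒  voxels=740
  2. axis=0 (YZ plane), |mask|=31  ⇒  voxels=234

|visual hull| = 234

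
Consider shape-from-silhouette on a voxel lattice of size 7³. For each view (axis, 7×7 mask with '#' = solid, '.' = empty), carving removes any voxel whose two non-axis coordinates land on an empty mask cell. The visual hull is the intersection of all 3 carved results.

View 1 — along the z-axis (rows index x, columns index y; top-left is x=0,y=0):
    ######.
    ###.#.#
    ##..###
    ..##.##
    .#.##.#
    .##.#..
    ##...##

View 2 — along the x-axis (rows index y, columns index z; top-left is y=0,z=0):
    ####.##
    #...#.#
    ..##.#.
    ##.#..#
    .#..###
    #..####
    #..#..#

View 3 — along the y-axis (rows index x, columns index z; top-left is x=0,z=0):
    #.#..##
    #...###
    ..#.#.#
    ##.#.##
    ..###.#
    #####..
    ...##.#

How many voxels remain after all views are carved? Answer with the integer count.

72 voxels

before carving: 343 voxels (7×7×7)
[1] z-view keeps 31 columns → grid now 217
[2] x-view keeps 28 columns → grid now 121
[3] y-view keeps 28 columns → grid now 72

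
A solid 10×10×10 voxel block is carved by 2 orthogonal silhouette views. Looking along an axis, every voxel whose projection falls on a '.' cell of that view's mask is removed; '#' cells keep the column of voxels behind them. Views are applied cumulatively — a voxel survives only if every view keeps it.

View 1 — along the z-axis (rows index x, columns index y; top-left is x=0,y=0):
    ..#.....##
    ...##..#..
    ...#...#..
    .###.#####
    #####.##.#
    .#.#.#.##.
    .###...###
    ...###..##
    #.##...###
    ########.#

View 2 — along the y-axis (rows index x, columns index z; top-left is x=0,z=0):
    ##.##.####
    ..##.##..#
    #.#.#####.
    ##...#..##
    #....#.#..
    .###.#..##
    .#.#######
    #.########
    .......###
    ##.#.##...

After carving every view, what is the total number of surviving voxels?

initial block: 10^3 = 1000
carve view 1 (along z, XY-mask fill 55/100): 550 voxels remain
carve view 2 (along y, XZ-mask fill 59/100): 303 voxels remain

303 voxels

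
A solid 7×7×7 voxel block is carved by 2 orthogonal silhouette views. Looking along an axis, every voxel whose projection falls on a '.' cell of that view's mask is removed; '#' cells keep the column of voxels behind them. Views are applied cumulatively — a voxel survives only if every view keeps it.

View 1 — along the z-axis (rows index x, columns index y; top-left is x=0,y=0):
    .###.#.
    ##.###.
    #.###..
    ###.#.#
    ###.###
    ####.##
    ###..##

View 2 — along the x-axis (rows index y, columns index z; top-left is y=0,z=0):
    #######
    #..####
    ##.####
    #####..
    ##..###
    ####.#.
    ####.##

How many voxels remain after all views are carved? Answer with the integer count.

before carving: 343 voxels (7×7×7)
step 1: project along z, AND mask (35/49) → |grid| = 245
step 2: project along x, AND mask (39/49) → |grid| = 197

|visual hull| = 197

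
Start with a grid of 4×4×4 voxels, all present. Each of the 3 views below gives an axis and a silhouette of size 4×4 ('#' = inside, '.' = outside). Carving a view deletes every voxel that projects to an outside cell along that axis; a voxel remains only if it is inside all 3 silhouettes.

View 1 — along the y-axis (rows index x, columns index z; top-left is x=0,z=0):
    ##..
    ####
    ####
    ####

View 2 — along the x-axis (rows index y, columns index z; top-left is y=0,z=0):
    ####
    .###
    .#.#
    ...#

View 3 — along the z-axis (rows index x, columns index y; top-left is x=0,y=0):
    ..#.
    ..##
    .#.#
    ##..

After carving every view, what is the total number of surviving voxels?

full grid |V| = 64
V1 y: intersect with XZ mask (14 set) -- 56 left
V2 x: intersect with YZ mask (10 set) -- 34 left
V3 z: intersect with XY mask (7 set) -- 15 left

voxel count = 15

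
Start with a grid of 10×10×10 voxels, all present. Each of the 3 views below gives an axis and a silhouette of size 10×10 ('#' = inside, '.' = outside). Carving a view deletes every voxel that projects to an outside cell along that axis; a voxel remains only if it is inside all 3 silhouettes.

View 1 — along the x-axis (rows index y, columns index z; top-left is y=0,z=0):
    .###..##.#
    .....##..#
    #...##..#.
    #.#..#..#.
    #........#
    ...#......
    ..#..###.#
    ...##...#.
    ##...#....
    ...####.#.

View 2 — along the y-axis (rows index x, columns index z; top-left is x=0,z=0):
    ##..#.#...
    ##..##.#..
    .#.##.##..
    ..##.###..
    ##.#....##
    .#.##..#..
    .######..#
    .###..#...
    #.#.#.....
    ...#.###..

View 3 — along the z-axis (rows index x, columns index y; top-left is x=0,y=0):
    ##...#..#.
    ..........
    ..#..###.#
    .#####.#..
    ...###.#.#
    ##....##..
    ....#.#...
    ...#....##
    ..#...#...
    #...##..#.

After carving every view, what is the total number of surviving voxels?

start: 10×10×10 = 1000 voxels
after view 1 [x-axis, 36 of 100 cells solid] → remaining = 360
after view 2 [y-axis, 46 of 100 cells solid] → remaining = 158
after view 3 [z-axis, 35 of 100 cells solid] → remaining = 53

voxel count = 53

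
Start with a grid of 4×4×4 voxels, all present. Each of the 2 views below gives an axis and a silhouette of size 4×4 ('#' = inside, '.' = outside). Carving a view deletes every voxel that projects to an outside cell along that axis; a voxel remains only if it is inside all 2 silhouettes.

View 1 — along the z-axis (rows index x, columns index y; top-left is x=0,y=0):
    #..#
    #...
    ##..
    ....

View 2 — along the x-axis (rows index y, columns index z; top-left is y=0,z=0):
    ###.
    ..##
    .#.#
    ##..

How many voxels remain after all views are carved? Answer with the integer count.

initial block: 4^3 = 64
V1 z: intersect with XY mask (5 set) -- 20 left
V2 x: intersect with YZ mask (9 set) -- 13 left

|visual hull| = 13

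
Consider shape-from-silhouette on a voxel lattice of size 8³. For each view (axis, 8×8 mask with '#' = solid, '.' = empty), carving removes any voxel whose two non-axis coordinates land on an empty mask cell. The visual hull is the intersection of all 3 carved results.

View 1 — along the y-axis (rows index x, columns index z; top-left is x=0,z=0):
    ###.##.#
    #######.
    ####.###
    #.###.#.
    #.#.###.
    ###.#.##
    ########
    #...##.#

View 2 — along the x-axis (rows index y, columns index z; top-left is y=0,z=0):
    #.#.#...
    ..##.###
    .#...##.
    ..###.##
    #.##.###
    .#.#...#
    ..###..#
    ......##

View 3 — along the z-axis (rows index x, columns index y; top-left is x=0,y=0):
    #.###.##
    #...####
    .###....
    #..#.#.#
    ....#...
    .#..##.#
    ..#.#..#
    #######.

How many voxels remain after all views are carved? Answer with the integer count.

before carving: 512 voxels (8×8×8)
carve view 1 (along y, XZ-mask fill 48/64): 384 voxels remain
carve view 2 (along x, YZ-mask fill 31/64): 180 voxels remain
carve view 3 (along z, XY-mask fill 33/64): 90 voxels remain

90 voxels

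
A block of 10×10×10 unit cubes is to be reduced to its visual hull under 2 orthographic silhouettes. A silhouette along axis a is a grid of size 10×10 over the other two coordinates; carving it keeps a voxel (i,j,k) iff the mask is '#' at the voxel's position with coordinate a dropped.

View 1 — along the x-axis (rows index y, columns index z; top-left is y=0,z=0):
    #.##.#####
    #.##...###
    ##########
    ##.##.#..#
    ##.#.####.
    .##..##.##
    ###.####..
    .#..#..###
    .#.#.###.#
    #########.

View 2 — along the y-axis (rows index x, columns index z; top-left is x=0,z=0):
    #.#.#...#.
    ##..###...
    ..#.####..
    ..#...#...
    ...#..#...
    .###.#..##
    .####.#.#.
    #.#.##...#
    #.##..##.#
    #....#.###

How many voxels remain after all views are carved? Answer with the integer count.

voxel count = 317

initial block: 10^3 = 1000
carve view 1 (along x, YZ-mask fill 70/100): 700 voxels remain
carve view 2 (along y, XZ-mask fill 46/100): 317 voxels remain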